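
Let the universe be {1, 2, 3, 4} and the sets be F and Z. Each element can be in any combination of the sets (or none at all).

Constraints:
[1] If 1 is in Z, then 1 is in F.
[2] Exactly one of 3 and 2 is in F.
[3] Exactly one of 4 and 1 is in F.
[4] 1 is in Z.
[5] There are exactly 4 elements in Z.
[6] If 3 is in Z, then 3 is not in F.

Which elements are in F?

From (4): 1 ∈ Z.
(1): 1 ∈ F.
(3) (exactly one): 4 ∉ F.
(5): only 4 candidates remain for Z, so all are in.
(6): 3 ∉ F.
(2) (exactly one): 2 ∈ F.

F = {1, 2}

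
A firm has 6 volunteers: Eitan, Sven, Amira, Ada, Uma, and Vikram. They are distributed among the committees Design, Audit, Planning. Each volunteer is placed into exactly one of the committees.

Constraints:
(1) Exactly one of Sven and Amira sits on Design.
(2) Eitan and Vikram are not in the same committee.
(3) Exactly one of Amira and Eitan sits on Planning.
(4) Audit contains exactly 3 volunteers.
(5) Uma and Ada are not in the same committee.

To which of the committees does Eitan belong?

Eitan: Planning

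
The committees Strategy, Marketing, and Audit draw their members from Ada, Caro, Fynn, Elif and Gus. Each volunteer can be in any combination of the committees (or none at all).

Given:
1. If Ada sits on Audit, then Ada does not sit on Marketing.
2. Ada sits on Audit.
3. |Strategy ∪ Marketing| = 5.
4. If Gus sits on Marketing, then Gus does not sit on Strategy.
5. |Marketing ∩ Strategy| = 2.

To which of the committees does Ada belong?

From (2): Ada ∈ Audit.
(1): Ada ∉ Marketing.
Suppose Ada ∉ Strategy: no assignment then satisfies all the clues, so Ada ∈ Strategy.

Ada: Audit, Strategy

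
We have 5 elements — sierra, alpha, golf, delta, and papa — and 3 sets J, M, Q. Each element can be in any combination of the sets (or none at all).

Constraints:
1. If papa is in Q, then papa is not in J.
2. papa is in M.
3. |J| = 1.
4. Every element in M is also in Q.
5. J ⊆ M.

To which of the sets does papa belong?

papa: M, Q

From (2): papa ∈ M.
(4) with papa ∈ M: papa ∈ Q.
(1): papa ∉ J.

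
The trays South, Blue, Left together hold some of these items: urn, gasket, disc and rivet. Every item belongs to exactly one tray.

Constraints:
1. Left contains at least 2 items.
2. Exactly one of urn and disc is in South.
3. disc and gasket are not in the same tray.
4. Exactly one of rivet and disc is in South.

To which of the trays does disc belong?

disc: South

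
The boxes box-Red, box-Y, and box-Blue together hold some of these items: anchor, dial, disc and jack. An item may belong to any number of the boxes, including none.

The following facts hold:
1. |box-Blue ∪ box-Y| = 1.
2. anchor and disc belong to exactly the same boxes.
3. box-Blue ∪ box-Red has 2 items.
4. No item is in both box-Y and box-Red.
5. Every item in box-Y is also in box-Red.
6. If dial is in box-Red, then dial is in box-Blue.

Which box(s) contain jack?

jack: box-Red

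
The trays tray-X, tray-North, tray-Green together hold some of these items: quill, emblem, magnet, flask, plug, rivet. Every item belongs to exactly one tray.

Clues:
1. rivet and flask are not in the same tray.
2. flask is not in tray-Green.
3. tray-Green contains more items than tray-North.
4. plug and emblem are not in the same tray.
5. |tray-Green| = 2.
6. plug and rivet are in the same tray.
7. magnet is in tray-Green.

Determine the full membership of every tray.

tray-X = {plug, quill, rivet}; tray-North = {flask}; tray-Green = {emblem, magnet}

From (2): flask ∉ tray-Green.
From (7): magnet ∈ tray-Green.
Suppose quill ∉ tray-X: no assignment then satisfies all the clues, so quill ∈ tray-X.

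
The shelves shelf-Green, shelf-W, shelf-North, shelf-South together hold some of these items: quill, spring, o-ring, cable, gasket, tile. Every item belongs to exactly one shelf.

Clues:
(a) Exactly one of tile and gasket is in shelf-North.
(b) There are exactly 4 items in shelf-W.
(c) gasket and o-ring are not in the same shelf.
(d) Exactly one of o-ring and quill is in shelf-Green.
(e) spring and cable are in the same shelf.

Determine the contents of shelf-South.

shelf-South = {}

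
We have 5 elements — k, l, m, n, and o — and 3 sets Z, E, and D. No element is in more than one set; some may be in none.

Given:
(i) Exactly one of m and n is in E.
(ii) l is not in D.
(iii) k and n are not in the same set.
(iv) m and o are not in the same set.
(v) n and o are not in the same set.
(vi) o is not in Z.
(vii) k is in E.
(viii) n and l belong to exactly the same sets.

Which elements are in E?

E = {k, m}

From (ii): l ∉ D.
From (vi): o ∉ Z.
From (vii): k ∈ E.
(iii): n ∉ E.
(viii): l matches n: l ∉ E.
(viii): n matches l: n ∉ D.
(i) (exactly one): m ∈ E.
(iv): o ∉ E.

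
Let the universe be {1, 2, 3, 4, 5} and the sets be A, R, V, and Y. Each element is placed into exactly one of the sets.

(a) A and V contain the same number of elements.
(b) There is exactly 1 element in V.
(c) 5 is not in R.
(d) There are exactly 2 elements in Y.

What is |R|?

1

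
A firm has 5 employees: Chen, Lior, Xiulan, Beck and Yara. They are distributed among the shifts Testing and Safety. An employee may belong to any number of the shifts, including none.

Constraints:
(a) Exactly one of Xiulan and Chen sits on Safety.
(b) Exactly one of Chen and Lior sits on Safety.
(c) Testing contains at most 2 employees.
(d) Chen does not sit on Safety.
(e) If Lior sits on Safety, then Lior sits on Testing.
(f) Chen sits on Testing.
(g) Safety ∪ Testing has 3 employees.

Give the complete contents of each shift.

From (d): Chen ∉ Safety.
From (f): Chen ∈ Testing.
(a) (exactly one): Xiulan ∈ Safety.
(b) (exactly one): Lior ∈ Safety.
(e): Lior ∈ Testing.
(c): Testing already has 2, so the rest are out.
Suppose Beck ∈ Safety: no assignment then satisfies all the clues, so Beck ∉ Safety.

Testing = {Chen, Lior}; Safety = {Lior, Xiulan}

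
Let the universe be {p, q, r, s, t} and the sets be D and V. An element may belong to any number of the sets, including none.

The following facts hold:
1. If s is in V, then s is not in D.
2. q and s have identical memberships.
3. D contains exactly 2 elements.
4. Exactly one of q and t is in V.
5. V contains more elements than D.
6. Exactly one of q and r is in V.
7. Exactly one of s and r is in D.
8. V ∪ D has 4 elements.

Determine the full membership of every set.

D = {p, r}; V = {p, q, s}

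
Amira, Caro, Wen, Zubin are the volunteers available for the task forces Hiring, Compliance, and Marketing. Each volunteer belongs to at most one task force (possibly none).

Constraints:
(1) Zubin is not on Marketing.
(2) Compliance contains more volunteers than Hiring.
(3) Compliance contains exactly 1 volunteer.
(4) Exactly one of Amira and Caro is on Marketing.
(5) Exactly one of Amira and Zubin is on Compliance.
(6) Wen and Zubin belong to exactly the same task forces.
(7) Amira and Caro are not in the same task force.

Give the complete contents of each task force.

Hiring = {}; Compliance = {Amira}; Marketing = {Caro}

From (1): Zubin ∉ Marketing.
(6): Wen matches Zubin: Wen ∉ Marketing.
Suppose Amira ∈ Hiring: no assignment then satisfies all the clues, so Amira ∉ Hiring.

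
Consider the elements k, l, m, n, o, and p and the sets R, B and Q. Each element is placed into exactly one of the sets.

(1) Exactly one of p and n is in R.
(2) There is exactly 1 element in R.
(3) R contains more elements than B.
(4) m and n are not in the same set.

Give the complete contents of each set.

R = {n}; B = {}; Q = {k, l, m, o, p}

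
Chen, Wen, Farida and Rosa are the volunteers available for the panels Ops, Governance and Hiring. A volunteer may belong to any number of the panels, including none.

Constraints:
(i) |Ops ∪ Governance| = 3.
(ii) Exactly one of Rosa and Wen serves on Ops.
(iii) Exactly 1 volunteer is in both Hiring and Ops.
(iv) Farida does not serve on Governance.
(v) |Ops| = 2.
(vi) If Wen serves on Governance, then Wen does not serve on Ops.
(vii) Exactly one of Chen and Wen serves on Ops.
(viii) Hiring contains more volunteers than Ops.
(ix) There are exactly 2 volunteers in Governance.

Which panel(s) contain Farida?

Farida: Hiring

From (iv): Farida ∉ Governance.
Suppose Farida ∈ Ops: no assignment then satisfies all the clues, so Farida ∉ Ops.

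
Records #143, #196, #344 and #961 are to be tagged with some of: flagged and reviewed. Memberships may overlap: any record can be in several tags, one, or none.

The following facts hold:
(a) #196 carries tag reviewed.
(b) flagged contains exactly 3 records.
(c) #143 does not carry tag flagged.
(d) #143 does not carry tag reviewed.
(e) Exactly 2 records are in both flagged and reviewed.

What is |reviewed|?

2

From (a): #196 ∈ reviewed.
From (c): #143 ∉ flagged.
From (d): #143 ∉ reviewed.
(b): only 3 candidates remain for flagged, so all are in.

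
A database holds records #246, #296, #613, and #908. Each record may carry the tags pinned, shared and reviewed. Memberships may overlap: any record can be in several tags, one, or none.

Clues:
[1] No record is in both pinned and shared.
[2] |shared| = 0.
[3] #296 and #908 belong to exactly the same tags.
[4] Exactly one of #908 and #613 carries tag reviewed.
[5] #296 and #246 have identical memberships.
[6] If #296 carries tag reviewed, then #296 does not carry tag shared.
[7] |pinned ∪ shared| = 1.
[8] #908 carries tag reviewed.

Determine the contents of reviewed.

reviewed = {#246, #296, #908}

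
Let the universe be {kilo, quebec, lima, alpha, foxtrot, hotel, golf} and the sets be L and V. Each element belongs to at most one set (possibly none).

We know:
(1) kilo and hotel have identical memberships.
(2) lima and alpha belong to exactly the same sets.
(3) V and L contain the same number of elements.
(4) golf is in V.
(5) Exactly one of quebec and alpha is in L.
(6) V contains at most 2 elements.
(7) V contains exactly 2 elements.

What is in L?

L = {alpha, lima}

From (4): golf ∈ V.
Suppose kilo ∈ L: no assignment then satisfies all the clues, so kilo ∉ L.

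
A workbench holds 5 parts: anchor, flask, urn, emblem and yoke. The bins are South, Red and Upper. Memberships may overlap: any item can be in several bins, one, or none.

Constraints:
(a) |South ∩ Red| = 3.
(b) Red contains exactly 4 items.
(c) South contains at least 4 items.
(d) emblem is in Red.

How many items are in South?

4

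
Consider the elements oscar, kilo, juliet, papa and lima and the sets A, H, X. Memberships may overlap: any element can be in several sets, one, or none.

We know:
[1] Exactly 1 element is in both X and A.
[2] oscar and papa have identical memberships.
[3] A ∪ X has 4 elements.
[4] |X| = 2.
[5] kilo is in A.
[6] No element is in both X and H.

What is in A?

A = {kilo, oscar, papa}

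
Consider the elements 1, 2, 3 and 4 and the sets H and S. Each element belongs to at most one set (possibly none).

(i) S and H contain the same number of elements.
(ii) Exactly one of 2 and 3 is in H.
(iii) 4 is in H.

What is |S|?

From (iii): 4 ∈ H.
Suppose 1 ∈ H: no assignment then satisfies all the clues, so 1 ∉ H.

2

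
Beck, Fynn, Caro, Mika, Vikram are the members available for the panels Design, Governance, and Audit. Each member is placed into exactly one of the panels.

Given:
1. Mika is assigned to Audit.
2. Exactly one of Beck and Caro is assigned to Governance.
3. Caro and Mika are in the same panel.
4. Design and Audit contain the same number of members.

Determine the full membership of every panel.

Design = {Fynn, Vikram}; Governance = {Beck}; Audit = {Caro, Mika}

From (1): Mika ∈ Audit.
(3): Caro matches Mika: Caro ∉ Design.
(3): Caro matches Mika: Caro ∉ Governance.
(3): Caro matches Mika: Caro ∈ Audit.
(2) (exactly one): Beck ∈ Governance.
Suppose Fynn ∉ Design: no assignment then satisfies all the clues, so Fynn ∈ Design.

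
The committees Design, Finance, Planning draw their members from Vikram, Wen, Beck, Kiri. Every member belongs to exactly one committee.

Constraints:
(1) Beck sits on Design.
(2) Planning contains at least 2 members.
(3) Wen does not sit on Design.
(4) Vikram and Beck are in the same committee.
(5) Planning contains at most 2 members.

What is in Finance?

From (1): Beck ∈ Design.
From (3): Wen ∉ Design.
(4): Vikram matches Beck: Vikram ∈ Design.
(2): only 2 candidates remain for Planning, so all are in.

Finance = {}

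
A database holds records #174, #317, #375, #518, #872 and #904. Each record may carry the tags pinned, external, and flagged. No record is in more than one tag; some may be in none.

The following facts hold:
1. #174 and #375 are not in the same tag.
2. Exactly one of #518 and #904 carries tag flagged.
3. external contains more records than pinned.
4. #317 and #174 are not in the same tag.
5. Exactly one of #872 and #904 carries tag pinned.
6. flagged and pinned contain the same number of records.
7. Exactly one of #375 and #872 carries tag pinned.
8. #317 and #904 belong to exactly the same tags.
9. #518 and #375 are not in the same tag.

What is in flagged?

flagged = {#518}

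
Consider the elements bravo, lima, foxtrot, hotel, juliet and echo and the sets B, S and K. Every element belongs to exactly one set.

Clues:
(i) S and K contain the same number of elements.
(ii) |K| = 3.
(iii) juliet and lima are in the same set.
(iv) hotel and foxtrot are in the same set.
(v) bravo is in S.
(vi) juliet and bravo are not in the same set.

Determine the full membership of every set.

B = {}; S = {bravo, foxtrot, hotel}; K = {echo, juliet, lima}

From (v): bravo ∈ S.
(vi): juliet ∉ S.
(iii): lima matches juliet: lima ∉ S.
Suppose lima ∈ B: no assignment then satisfies all the clues, so lima ∉ B.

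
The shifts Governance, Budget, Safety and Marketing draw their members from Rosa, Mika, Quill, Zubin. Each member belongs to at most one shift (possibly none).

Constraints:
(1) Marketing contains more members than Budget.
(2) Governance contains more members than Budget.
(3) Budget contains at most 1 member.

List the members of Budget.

Budget = {}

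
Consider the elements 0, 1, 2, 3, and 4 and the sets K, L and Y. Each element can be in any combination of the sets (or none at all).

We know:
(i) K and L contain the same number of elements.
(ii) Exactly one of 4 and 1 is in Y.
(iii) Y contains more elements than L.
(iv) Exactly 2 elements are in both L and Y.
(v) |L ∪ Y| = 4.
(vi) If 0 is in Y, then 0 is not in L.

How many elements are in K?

2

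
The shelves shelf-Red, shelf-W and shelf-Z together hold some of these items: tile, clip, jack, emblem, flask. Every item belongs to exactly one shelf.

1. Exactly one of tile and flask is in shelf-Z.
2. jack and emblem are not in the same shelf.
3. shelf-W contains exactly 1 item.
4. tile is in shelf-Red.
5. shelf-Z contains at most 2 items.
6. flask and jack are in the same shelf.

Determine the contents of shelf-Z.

shelf-Z = {flask, jack}

From (4): tile ∈ shelf-Red.
(1) (exactly one): flask ∈ shelf-Z.
(6): jack matches flask: jack ∉ shelf-Red.
(6): jack matches flask: jack ∉ shelf-W.
(6): jack matches flask: jack ∈ shelf-Z.
(2): emblem ∉ shelf-Z.
(5): shelf-Z already has 2, so the rest are out.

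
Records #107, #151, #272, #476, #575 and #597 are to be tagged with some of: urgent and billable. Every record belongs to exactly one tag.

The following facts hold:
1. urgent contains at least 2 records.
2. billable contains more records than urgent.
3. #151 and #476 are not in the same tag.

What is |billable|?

4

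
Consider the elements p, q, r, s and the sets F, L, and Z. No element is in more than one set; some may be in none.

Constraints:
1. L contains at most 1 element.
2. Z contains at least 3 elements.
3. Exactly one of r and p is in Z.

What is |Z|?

3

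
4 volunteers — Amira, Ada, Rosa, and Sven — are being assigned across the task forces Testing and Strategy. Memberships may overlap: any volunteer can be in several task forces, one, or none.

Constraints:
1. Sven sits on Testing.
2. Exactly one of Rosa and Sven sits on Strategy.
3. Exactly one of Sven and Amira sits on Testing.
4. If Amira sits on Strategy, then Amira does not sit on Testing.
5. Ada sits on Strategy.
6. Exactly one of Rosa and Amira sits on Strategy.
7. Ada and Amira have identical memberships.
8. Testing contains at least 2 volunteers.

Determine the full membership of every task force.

From (1): Sven ∈ Testing.
From (5): Ada ∈ Strategy.
(3) (exactly one): Amira ∉ Testing.
(7): Ada matches Amira: Ada ∉ Testing.
(7): Amira matches Ada: Amira ∈ Strategy.
(8): only 2 candidates remain for Testing, so all are in.
(6) (exactly one): Rosa ∉ Strategy.
(2) (exactly one): Sven ∈ Strategy.

Testing = {Rosa, Sven}; Strategy = {Ada, Amira, Sven}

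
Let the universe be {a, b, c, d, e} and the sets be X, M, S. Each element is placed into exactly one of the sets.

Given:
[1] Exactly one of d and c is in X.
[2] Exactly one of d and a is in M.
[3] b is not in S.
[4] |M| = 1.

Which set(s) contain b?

b: X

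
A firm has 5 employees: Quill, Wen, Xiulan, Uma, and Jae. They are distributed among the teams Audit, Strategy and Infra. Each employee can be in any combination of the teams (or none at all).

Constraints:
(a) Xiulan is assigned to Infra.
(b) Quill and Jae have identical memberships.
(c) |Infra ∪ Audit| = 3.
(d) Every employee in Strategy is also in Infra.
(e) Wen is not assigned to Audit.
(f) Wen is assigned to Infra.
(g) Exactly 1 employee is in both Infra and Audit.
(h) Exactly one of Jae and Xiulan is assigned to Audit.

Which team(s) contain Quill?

Quill: none

From (a): Xiulan ∈ Infra.
From (e): Wen ∉ Audit.
From (f): Wen ∈ Infra.
Suppose Quill ∈ Audit: no assignment then satisfies all the clues, so Quill ∉ Audit.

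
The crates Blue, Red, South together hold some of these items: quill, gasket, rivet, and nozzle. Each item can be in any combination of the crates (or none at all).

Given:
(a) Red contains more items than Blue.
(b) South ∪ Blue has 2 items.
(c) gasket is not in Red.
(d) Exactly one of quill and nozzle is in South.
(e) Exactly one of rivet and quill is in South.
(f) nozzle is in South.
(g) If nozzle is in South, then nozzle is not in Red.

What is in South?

South = {nozzle, rivet}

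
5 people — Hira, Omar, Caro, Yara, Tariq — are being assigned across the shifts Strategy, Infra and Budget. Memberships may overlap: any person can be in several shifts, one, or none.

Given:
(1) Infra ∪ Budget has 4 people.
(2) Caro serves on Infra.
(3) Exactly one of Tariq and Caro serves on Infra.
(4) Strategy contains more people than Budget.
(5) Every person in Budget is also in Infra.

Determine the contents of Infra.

Infra = {Caro, Hira, Omar, Yara}

From (2): Caro ∈ Infra.
(3) (exactly one): Tariq ∉ Infra.
(5) contrapositive: Tariq ∉ Budget.
Suppose Hira ∉ Infra: no assignment then satisfies all the clues, so Hira ∈ Infra.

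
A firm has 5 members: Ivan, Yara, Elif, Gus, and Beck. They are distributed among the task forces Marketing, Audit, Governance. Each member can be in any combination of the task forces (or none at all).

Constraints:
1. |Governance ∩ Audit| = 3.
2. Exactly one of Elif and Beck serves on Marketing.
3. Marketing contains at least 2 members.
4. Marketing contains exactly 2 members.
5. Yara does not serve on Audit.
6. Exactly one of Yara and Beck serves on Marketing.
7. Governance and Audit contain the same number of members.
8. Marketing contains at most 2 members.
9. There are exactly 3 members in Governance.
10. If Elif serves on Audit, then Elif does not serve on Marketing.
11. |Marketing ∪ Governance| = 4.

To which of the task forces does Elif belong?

Elif: Audit, Governance

From (5): Yara ∉ Audit.
Suppose Elif ∈ Marketing: no assignment then satisfies all the clues, so Elif ∉ Marketing.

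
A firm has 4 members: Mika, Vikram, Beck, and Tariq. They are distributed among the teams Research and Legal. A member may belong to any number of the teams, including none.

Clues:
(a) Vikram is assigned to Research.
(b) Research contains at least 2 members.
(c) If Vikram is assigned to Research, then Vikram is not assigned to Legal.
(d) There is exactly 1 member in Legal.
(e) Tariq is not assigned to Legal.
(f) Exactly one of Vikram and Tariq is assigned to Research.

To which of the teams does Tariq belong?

From (a): Vikram ∈ Research.
From (e): Tariq ∉ Legal.
(c): Vikram ∉ Legal.
(f) (exactly one): Tariq ∉ Research.

Tariq: none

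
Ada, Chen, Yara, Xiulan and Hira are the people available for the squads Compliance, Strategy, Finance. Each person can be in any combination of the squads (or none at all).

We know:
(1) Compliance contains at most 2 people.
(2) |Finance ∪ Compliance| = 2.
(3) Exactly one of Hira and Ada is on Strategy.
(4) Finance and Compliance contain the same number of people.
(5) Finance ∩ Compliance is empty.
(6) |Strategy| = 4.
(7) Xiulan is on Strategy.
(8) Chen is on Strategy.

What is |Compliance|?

1

From (7): Xiulan ∈ Strategy.
From (8): Chen ∈ Strategy.
Suppose Yara ∉ Strategy: no assignment then satisfies all the clues, so Yara ∈ Strategy.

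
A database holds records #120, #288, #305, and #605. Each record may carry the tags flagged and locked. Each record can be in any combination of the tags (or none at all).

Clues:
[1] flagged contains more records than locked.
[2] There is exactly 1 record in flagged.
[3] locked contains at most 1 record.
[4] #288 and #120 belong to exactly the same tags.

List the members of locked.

locked = {}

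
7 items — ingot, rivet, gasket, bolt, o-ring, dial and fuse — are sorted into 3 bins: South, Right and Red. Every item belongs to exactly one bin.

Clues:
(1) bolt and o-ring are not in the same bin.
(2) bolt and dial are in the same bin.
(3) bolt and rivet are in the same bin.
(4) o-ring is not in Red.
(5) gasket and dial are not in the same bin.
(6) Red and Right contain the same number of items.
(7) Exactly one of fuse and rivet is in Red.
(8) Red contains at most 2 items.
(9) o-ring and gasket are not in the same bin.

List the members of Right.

Right = {ingot, o-ring}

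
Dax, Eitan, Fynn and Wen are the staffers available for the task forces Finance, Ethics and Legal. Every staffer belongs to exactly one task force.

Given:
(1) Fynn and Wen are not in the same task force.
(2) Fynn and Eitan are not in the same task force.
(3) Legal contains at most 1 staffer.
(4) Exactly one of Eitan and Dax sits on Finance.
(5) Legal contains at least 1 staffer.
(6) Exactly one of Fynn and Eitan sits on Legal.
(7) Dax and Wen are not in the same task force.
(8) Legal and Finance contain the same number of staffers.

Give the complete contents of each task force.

Finance = {Dax}; Ethics = {Eitan, Wen}; Legal = {Fynn}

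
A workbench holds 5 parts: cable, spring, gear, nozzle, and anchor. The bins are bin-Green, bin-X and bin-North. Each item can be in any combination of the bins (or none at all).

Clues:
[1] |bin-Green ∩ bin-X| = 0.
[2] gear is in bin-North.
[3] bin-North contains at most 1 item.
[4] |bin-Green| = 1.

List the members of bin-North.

From (2): gear ∈ bin-North.
(3): bin-North already has 1, so the rest are out.

bin-North = {gear}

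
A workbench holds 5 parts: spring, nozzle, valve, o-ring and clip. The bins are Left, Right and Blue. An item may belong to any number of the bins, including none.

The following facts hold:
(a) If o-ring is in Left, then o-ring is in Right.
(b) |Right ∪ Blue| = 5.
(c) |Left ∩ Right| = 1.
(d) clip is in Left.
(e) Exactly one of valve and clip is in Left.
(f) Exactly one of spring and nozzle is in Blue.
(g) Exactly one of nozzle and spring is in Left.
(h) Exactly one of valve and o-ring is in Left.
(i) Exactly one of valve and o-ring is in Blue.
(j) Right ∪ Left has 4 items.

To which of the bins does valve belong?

valve: Blue

From (d): clip ∈ Left.
(e) (exactly one): valve ∉ Left.
(h) (exactly one): o-ring ∈ Left.
(a): o-ring ∈ Right.
Suppose valve ∈ Right: no assignment then satisfies all the clues, so valve ∉ Right.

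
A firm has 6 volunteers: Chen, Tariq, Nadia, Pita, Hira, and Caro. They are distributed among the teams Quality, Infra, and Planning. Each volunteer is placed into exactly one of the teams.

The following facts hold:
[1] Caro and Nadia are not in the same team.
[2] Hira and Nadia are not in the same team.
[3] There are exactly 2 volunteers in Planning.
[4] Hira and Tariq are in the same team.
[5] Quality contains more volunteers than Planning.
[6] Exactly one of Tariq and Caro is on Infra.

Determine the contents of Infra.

Infra = {Caro}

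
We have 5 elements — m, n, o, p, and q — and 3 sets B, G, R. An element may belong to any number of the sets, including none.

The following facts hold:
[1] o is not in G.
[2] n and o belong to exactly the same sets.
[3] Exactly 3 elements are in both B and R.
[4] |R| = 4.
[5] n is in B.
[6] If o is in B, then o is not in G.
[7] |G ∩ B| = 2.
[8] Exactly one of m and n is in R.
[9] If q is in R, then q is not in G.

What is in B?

From (1): o ∉ G.
From (5): n ∈ B.
(2): o matches n: o ∈ B.
(2): n matches o: n ∉ G.
Suppose m ∉ B: no assignment then satisfies all the clues, so m ∈ B.

B = {m, n, o, p}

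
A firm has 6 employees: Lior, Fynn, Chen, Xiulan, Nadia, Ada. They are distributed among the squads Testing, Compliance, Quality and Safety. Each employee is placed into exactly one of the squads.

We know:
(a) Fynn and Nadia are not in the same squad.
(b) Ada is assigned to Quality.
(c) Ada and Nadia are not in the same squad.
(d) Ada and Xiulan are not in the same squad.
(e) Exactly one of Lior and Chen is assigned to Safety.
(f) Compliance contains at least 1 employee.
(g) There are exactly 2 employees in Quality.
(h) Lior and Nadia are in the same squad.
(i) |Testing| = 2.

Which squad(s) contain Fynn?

Fynn: Quality

From (b): Ada ∈ Quality.
(c): Nadia ∉ Quality.
(d): Xiulan ∉ Quality.
(h): Lior matches Nadia: Lior ∉ Quality.
Suppose Fynn ∈ Testing: no assignment then satisfies all the clues, so Fynn ∉ Testing.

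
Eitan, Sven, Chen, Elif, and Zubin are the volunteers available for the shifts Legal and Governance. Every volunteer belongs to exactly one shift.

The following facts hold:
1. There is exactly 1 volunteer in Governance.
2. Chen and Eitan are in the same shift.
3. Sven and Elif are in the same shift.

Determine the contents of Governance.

Governance = {Zubin}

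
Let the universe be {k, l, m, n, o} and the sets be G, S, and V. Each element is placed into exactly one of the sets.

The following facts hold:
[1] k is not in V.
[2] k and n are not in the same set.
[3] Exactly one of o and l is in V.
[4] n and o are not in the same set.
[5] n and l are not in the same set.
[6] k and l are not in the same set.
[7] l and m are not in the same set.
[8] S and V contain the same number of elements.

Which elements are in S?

S = {n}

From (1): k ∉ V.
Suppose k ∈ S: no assignment then satisfies all the clues, so k ∉ S.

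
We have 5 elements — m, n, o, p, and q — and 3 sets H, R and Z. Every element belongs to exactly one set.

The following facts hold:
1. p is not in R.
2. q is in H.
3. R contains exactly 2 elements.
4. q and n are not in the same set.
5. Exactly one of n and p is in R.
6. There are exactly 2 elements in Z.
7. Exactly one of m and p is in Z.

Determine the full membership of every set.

H = {q}; R = {m, n}; Z = {o, p}

From (1): p ∉ R.
From (2): q ∈ H.
(4): n ∉ H.
(5) (exactly one): n ∈ R.
Suppose m ∈ H: no assignment then satisfies all the clues, so m ∉ H.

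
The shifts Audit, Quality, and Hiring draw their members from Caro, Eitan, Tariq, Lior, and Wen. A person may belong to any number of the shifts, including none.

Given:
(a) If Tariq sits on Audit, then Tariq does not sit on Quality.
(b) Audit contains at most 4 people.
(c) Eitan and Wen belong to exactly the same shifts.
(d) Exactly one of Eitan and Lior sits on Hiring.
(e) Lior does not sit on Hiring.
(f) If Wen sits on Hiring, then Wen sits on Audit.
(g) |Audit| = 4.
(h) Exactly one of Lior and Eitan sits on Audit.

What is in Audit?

From (e): Lior ∉ Hiring.
(d) (exactly one): Eitan ∈ Hiring.
(c): Wen matches Eitan: Wen ∈ Hiring.
(f): Wen ∈ Audit.
(c): Eitan matches Wen: Eitan ∈ Audit.
(h) (exactly one): Lior ∉ Audit.
(g): only 4 candidates remain for Audit, so all are in.
(a): Tariq ∉ Quality.

Audit = {Caro, Eitan, Tariq, Wen}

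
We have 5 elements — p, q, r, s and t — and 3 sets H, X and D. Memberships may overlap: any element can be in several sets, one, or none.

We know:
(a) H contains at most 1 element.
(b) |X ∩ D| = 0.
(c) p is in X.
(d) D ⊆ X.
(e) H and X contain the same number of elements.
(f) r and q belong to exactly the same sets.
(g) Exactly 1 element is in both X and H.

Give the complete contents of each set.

H = {p}; X = {p}; D = {}

From (c): p ∈ X.
Suppose p ∉ H: no assignment then satisfies all the clues, so p ∈ H.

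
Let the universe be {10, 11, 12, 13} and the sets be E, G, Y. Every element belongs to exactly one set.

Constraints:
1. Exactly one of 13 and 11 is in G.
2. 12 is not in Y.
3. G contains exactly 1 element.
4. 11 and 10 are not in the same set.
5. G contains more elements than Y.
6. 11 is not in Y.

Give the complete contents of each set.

E = {10, 12, 13}; G = {11}; Y = {}

From (2): 12 ∉ Y.
From (6): 11 ∉ Y.
Suppose 10 ∉ E: no assignment then satisfies all the clues, so 10 ∈ E.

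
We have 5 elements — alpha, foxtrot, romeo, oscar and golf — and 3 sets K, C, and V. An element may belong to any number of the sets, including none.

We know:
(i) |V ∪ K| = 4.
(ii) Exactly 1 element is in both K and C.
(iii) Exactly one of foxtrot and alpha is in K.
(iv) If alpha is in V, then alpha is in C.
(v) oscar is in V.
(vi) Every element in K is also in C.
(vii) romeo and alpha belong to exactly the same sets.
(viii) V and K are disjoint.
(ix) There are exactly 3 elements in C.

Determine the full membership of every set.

K = {foxtrot}; C = {alpha, foxtrot, romeo}; V = {alpha, oscar, romeo}

From (v): oscar ∈ V.
(viii) (disjoint): oscar ∉ K.
Suppose alpha ∈ K: no assignment then satisfies all the clues, so alpha ∉ K.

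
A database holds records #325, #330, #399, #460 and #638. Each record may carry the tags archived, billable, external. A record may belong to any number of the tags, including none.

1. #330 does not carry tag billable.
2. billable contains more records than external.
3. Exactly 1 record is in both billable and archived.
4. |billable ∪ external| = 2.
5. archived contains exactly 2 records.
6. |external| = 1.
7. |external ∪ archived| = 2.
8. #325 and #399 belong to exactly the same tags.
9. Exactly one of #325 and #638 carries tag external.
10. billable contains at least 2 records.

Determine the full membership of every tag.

archived = {#330, #638}; billable = {#460, #638}; external = {#638}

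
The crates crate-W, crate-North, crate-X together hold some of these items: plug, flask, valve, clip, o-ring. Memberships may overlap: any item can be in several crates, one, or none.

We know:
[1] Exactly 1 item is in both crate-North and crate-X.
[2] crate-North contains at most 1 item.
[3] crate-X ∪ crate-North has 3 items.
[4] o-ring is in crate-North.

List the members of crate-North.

crate-North = {o-ring}

From (4): o-ring ∈ crate-North.
(2): crate-North already has 1, so the rest are out.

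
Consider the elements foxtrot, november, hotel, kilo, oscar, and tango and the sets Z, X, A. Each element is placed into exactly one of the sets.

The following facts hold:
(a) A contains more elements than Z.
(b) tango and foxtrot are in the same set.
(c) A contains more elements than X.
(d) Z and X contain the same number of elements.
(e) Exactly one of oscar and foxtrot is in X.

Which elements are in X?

X = {oscar}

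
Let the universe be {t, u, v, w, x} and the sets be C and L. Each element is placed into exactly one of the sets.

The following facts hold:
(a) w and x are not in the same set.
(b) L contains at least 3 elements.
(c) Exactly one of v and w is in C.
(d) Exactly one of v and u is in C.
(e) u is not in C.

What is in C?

C = {v, x}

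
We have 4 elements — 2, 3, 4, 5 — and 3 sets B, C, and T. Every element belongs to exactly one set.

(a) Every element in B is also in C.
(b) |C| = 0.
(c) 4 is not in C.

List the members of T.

T = {2, 3, 4, 5}

From (c): 4 ∉ C.
(a) contrapositive: 4 ∉ B.
(b): C already has 0, so the rest are out.
Only one set left: 4 ∈ T.
(a) contrapositive: 2 ∉ B.
(a) contrapositive: 3 ∉ B.
(a) contrapositive: 5 ∉ B.
Only one set left: 2 ∈ T.
Only one set left: 3 ∈ T.
Only one set left: 5 ∈ T.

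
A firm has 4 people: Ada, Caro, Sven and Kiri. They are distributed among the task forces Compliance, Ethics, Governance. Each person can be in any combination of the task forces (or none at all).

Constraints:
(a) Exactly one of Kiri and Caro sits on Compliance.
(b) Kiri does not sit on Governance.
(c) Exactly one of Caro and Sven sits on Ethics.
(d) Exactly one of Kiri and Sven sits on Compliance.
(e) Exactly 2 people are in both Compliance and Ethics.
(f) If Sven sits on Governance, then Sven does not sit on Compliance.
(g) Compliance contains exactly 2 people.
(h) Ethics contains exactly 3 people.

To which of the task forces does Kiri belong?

Kiri: Compliance, Ethics

From (b): Kiri ∉ Governance.
Suppose Kiri ∉ Compliance: no assignment then satisfies all the clues, so Kiri ∈ Compliance.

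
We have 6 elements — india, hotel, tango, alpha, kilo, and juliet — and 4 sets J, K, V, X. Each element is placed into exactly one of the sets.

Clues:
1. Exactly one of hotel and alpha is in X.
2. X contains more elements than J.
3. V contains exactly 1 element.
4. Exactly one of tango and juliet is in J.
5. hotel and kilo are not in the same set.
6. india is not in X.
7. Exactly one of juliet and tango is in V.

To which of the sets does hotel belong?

hotel: K

From (6): india ∉ X.
Suppose hotel ∈ J: no assignment then satisfies all the clues, so hotel ∉ J.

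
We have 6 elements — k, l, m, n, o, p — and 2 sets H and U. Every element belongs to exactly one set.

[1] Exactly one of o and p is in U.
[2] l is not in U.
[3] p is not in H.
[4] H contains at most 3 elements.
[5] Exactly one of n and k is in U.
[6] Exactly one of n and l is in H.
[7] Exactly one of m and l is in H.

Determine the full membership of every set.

From (2): l ∉ U.
From (3): p ∉ H.
Only one set left: l ∈ H.
Only one set left: p ∈ U.
(1) (exactly one): o ∉ U.
(6) (exactly one): n ∉ H.
(7) (exactly one): m ∉ H.
Only one set left: m ∈ U.
Only one set left: n ∈ U.
Only one set left: o ∈ H.
(5) (exactly one): k ∉ U.
Only one set left: k ∈ H.

H = {k, l, o}; U = {m, n, p}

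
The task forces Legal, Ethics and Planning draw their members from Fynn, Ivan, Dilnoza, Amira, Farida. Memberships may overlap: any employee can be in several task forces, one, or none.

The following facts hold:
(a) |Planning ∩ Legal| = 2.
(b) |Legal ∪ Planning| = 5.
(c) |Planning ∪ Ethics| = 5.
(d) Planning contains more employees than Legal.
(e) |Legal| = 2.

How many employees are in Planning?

5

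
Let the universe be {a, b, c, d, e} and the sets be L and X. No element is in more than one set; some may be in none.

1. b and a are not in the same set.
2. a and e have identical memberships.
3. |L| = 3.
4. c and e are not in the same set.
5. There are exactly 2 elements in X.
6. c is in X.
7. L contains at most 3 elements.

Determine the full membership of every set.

L = {a, d, e}; X = {b, c}

From (6): c ∈ X.
(4): e ∉ X.
(2): a matches e: a ∉ X.
Suppose a ∉ L: no assignment then satisfies all the clues, so a ∈ L.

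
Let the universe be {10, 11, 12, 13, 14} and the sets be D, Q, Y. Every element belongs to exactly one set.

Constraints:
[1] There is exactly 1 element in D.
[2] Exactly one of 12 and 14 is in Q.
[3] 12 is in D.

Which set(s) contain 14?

14: Q

From (3): 12 ∈ D.
(1): D already has 1, so the rest are out.
(2) (exactly one): 14 ∈ Q.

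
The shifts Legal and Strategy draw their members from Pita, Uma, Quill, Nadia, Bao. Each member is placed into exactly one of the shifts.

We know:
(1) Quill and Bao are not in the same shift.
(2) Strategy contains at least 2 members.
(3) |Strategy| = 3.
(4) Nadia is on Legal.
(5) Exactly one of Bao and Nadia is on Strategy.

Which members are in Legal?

Legal = {Nadia, Quill}

From (4): Nadia ∈ Legal.
(5) (exactly one): Bao ∈ Strategy.
(1): Quill ∉ Strategy.
(3): only 3 candidates remain for Strategy, so all are in.
Only one shift left: Quill ∈ Legal.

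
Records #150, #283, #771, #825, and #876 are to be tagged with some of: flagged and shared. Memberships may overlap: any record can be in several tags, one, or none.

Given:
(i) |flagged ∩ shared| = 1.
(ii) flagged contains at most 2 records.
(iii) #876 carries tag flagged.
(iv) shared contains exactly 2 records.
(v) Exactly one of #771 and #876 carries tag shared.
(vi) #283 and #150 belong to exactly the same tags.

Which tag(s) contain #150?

#150: none

From (iii): #876 ∈ flagged.
Suppose #150 ∈ flagged: no assignment then satisfies all the clues, so #150 ∉ flagged.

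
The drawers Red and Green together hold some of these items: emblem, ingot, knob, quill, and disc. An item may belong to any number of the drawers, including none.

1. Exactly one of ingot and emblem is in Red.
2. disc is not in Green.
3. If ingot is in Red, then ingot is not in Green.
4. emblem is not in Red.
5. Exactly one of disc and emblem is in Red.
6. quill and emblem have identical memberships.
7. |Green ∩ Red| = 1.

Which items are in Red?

From (2): disc ∉ Green.
From (4): emblem ∉ Red.
(1) (exactly one): ingot ∈ Red.
(3): ingot ∉ Green.
(5) (exactly one): disc ∈ Red.
(6): quill matches emblem: quill ∉ Red.
Suppose knob ∉ Red: no assignment then satisfies all the clues, so knob ∈ Red.

Red = {disc, ingot, knob}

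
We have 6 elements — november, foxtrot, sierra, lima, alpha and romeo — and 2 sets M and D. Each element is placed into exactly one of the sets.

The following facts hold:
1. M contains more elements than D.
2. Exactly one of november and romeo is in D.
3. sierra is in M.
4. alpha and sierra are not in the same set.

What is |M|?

4

From (3): sierra ∈ M.
(4): alpha ∉ M.
Only one set left: alpha ∈ D.
Suppose foxtrot ∉ M: no assignment then satisfies all the clues, so foxtrot ∈ M.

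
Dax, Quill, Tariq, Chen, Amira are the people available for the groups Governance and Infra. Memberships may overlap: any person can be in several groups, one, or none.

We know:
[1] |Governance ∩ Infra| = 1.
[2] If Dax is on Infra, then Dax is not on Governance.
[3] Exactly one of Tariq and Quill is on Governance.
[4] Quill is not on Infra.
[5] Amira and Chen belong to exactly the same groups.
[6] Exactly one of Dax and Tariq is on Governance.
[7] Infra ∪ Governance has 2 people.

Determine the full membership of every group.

From (4): Quill ∉ Infra.
Suppose Dax ∈ Governance: no assignment then satisfies all the clues, so Dax ∉ Governance.

Governance = {Tariq}; Infra = {Dax, Tariq}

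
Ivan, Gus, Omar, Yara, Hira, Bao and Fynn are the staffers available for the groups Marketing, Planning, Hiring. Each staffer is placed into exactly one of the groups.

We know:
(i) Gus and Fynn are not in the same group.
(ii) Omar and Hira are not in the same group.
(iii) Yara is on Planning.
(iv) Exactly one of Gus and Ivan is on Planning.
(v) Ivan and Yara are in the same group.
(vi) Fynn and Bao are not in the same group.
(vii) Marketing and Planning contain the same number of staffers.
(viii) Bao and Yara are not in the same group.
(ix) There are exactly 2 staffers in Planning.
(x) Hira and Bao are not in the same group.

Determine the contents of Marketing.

From (iii): Yara ∈ Planning.
(v): Ivan matches Yara: Ivan ∉ Marketing.
(v): Ivan matches Yara: Ivan ∈ Planning.
(viii): Bao ∉ Planning.
(ix): Planning already has 2, so the rest are out.
Suppose Gus ∈ Marketing: no assignment then satisfies all the clues, so Gus ∉ Marketing.

Marketing = {Fynn, Hira}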